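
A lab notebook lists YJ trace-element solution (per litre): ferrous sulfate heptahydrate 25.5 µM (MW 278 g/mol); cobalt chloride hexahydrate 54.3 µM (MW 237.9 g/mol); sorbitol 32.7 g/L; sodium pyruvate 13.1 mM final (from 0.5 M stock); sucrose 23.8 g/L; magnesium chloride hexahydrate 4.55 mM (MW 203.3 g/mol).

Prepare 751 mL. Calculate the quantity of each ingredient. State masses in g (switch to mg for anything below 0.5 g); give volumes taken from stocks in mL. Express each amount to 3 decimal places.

Working volume: 751 mL = 0.751 L.
ferrous sulfate heptahydrate: 25.5 µmol/L × 278 g/mol × 0.751 L ÷ 1000 = 5.324 mg
cobalt chloride hexahydrate: 54.3 µmol/L × 237.9 g/mol × 0.751 L ÷ 1000 = 9.701 mg
sorbitol: 32.7 g/L × 0.751 L = 24.558 g
sodium pyruvate: C1V1 = C2V2 → 13.1 mM × 751 mL ÷ 500 mM = 19.676 mL
sucrose: 23.8 g/L × 0.751 L = 17.874 g
magnesium chloride hexahydrate: 4.55 mmol/L × 203.3 g/mol × 0.751 L ÷ 1000 = 0.695 g

ferrous sulfate heptahydrate 5.324 mg; cobalt chloride hexahydrate 9.701 mg; sorbitol 24.558 g; sodium pyruvate 19.676 mL; sucrose 17.874 g; magnesium chloride hexahydrate 0.695 g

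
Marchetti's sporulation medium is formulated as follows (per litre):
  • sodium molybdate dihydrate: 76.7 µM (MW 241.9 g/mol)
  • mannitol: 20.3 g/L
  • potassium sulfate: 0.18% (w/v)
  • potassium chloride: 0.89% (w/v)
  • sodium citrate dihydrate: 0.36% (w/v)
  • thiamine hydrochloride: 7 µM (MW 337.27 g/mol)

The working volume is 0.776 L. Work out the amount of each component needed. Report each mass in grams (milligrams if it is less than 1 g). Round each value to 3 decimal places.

Scale factor relative to 1 L: 0.776.
sodium molybdate dihydrate: 76.7 µmol/L × 241.9 g/mol × 0.776 L ÷ 1000 = 14.398 mg
mannitol: 20.3 g/L × 0.776 L = 15.753 g
potassium sulfate: 0.18 g per 100 mL × 776 mL ÷ 100 = 1.397 g
potassium chloride: 0.89 g per 100 mL × 776 mL ÷ 100 = 6.906 g
sodium citrate dihydrate: 0.36 g per 100 mL × 776 mL ÷ 100 = 2.794 g
thiamine hydrochloride: 7 µmol/L × 337.27 g/mol × 0.776 L ÷ 1000 = 1.832 mg

sodium molybdate dihydrate 14.398 mg; mannitol 15.753 g; potassium sulfate 1.397 g; potassium chloride 6.906 g; sodium citrate dihydrate 2.794 g; thiamine hydrochloride 1.832 mg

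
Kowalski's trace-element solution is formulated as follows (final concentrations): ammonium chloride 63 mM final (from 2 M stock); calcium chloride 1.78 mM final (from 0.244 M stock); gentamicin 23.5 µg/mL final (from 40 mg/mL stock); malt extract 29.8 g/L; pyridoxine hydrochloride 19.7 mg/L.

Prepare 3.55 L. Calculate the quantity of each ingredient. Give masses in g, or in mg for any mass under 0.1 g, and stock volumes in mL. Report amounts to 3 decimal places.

ammonium chloride 111.825 mL; calcium chloride 25.898 mL; gentamicin 2.086 mL; malt extract 105.790 g; pyridoxine hydrochloride 69.935 mg

Working volume: 3.55 L.
ammonium chloride: V = C2·V2/C1 = 63 mM × 3550 mL ÷ 2000 mM = 111.825 mL
calcium chloride: C1V1 = C2V2 → 1.78 mM × 3550 mL ÷ 244 mM = 25.898 mL
gentamicin: V = C2·V2/C1 = 23.5 µg/mL × 3550 mL ÷ 40000 µg/mL = 2.086 mL
malt extract: 29.8 g/L × 3.55 L = 105.790 g
pyridoxine hydrochloride: 19.7 mg/L × 3.55 L = 69.935 mg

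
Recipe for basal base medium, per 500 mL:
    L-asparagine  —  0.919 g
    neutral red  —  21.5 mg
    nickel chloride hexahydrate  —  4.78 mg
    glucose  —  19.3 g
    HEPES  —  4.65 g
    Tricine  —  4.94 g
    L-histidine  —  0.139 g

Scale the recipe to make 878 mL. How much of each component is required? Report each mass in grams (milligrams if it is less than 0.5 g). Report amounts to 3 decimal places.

Ratio of target to recipe volume: 878 / 500 = 1.756.
L-asparagine: 0.919 g × (878 mL / 500 mL) = 1.614 g
neutral red: 21.5 mg × (878 mL / 500 mL) = 37.754 mg
nickel chloride hexahydrate: 4.78 mg × (878 mL / 500 mL) = 8.394 mg
glucose: 19.3 g × (878 mL / 500 mL) = 33.891 g
HEPES: 4.65 g × (878 mL / 500 mL) = 8.165 g
Tricine: 4.94 g × (878 mL / 500 mL) = 8.675 g
L-histidine: 0.139 g × (878 mL / 500 mL) = 0.244084 g = 244.084 mg

L-asparagine 1.614 g; neutral red 37.754 mg; nickel chloride hexahydrate 8.394 mg; glucose 33.891 g; HEPES 8.165 g; Tricine 8.675 g; L-histidine 244.084 mg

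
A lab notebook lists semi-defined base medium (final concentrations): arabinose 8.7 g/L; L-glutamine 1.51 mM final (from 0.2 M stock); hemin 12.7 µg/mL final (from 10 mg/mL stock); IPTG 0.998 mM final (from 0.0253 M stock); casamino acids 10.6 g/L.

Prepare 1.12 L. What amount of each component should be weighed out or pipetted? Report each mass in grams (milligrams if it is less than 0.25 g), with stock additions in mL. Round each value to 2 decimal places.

arabinose 9.74 g; L-glutamine 8.46 mL; hemin 1.42 mL; IPTG 44.18 mL; casamino acids 11.87 g

Scale factor relative to 1 L: 1.12.
arabinose: 8.7 g/L × 1.12 L = 9.74 g
L-glutamine: C1V1 = C2V2 → 1.51 mM × 1120 mL ÷ 200 mM = 8.46 mL
hemin: dilute stock: 12.7 µg/mL × 1120 mL ÷ 10000 µg/mL = 1.42 mL
IPTG: dilute stock: 0.998 mM × 1120 mL ÷ 25.3 mM = 44.18 mL
casamino acids: 10.6 g/L × 1.12 L = 11.87 g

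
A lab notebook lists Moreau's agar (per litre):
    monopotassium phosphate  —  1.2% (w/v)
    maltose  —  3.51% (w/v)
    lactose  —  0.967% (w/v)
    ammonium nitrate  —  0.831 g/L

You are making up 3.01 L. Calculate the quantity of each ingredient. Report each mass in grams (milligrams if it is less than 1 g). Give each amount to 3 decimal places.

monopotassium phosphate 36.120 g; maltose 105.651 g; lactose 29.107 g; ammonium nitrate 2.501 g

Scale factor relative to 1 L: 3.01.
monopotassium phosphate: 1.2 g per 100 mL × 3010 mL ÷ 100 = 36.120 g
maltose: 3.51 g per 100 mL × 3010 mL ÷ 100 = 105.651 g
lactose: 0.967 g per 100 mL × 3010 mL ÷ 100 = 29.107 g
ammonium nitrate: 0.831 g/L × 3.01 L = 2.501 g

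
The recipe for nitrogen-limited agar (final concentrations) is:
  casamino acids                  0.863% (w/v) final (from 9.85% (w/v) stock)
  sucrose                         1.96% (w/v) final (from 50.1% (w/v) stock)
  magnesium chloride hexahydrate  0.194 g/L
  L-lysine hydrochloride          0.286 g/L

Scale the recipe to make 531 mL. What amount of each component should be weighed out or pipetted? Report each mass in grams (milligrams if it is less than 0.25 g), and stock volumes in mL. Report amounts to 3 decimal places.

Target volume = 531 mL = 0.531 L.
casamino acids: V = C2·V2/C1 = 0.863% ÷ 9.85% × 531 mL = 46.523 mL
sucrose: dilute stock: 1.96% ÷ 50.1% × 531 mL = 20.774 mL
magnesium chloride hexahydrate: 0.194 g/L × 0.531 L = 0.103014 g = 103.014 mg
L-lysine hydrochloride: 0.286 g/L × 0.531 L = 0.151866 g = 151.866 mg

casamino acids 46.523 mL; sucrose 20.774 mL; magnesium chloride hexahydrate 103.014 mg; L-lysine hydrochloride 151.866 mg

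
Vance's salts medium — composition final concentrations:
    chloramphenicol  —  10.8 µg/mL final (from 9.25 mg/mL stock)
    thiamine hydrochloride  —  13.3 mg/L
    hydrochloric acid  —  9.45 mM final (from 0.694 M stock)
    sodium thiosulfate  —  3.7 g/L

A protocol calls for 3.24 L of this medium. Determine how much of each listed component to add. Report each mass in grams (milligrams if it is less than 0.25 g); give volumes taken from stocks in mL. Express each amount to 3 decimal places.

chloramphenicol 3.783 mL; thiamine hydrochloride 43.092 mg; hydrochloric acid 44.118 mL; sodium thiosulfate 11.988 g

Working volume: 3.24 L.
chloramphenicol: V = C2·V2/C1 = 10.8 µg/mL × 3240 mL ÷ 9250 µg/mL = 3.783 mL
thiamine hydrochloride: 13.3 mg/L × 3.24 L = 43.092 mg
hydrochloric acid: C1V1 = C2V2 → 9.45 mM × 3240 mL ÷ 694 mM = 44.118 mL
sodium thiosulfate: 3.7 g/L × 3.24 L = 11.988 g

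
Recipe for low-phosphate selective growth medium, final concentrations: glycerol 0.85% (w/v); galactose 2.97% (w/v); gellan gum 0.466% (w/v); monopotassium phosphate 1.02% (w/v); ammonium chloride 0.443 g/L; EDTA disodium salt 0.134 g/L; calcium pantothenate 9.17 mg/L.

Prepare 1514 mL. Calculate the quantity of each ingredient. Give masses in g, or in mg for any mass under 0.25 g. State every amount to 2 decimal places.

Scale factor relative to 1 L: 1.514.
glycerol: 0.85% w/v = 8.5 g/L → 8.5 × 1.514 L = 12.87 g
galactose: 2.97% w/v = 29.7 g/L → 29.7 × 1.514 L = 44.97 g
gellan gum: 0.466 g per 100 mL × 1514 mL ÷ 100 = 7.06 g
monopotassium phosphate: 1.02% w/v = 10.2 g/L → 10.2 × 1.514 L = 15.44 g
ammonium chloride: 0.443 g/L × 1.514 L = 0.67 g
EDTA disodium salt: 0.134 g/L × 1.514 L = 0.202876 g = 202.88 mg
calcium pantothenate: 9.17 mg/L × 1.514 L = 13.88 mg

glycerol 12.87 g; galactose 44.97 g; gellan gum 7.06 g; monopotassium phosphate 15.44 g; ammonium chloride 0.67 g; EDTA disodium salt 202.88 mg; calcium pantothenate 13.88 mg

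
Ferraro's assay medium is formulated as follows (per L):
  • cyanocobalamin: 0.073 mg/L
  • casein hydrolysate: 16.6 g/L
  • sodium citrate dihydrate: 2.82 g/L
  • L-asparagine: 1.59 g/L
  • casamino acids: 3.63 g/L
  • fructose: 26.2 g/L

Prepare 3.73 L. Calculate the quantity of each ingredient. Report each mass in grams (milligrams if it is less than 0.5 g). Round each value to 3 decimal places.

Scale factor relative to 1 L: 3.73.
cyanocobalamin: 0.073 mg/L × 3.73 L = 0.272 mg
casein hydrolysate: 16.6 g/L × 3.73 L = 61.918 g
sodium citrate dihydrate: 2.82 g/L × 3.73 L = 10.519 g
L-asparagine: 1.59 g/L × 3.73 L = 5.931 g
casamino acids: 3.63 g/L × 3.73 L = 13.540 g
fructose: 26.2 g/L × 3.73 L = 97.726 g

cyanocobalamin 0.272 mg; casein hydrolysate 61.918 g; sodium citrate dihydrate 10.519 g; L-asparagine 5.931 g; casamino acids 13.540 g; fructose 97.726 g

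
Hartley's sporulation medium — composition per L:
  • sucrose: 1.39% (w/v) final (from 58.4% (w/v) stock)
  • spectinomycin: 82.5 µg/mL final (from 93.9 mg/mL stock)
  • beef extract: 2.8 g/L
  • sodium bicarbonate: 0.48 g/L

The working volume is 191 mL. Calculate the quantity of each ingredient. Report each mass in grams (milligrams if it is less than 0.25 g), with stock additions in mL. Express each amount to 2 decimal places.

sucrose 4.55 mL; spectinomycin 0.17 mL; beef extract 0.53 g; sodium bicarbonate 91.68 mg

Scale factor relative to 1 L: 0.191.
sucrose: V = C2·V2/C1 = 1.39% ÷ 58.4% × 191 mL = 4.55 mL
spectinomycin: V = C2·V2/C1 = 82.5 µg/mL × 191 mL ÷ 93900 µg/mL = 0.17 mL
beef extract: 2.8 g/L × 0.191 L = 0.53 g
sodium bicarbonate: 0.48 g/L × 0.191 L = 0.09168 g = 91.68 mg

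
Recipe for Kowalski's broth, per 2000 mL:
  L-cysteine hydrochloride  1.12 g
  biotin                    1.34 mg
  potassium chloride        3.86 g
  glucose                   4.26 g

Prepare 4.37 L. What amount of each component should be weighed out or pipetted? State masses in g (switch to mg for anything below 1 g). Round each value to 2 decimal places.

L-cysteine hydrochloride 2.45 g; biotin 2.93 mg; potassium chloride 8.43 g; glucose 9.31 g

Scale factor = 4370 mL / 2000 mL = 2.185.
L-cysteine hydrochloride: 1.12 g × (4370 mL / 2000 mL) = 2.45 g
biotin: 1.34 mg × (4370 mL / 2000 mL) = 2.93 mg
potassium chloride: 3.86 g × (4370 mL / 2000 mL) = 8.43 g
glucose: 4.26 g × (4370 mL / 2000 mL) = 9.31 g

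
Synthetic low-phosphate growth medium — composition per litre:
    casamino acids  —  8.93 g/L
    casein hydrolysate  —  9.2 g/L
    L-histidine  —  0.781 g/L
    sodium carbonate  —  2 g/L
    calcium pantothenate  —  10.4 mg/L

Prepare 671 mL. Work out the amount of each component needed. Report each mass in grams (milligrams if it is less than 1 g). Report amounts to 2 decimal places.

Target volume = 671 mL = 0.671 L.
casamino acids: 8.93 g/L × 0.671 L = 5.99 g
casein hydrolysate: 9.2 g/L × 0.671 L = 6.17 g
L-histidine: 0.781 g/L × 0.671 L = 0.524051 g = 524.05 mg
sodium carbonate: 2 g/L × 0.671 L = 1.34 g
calcium pantothenate: 10.4 mg/L × 0.671 L = 6.98 mg

casamino acids 5.99 g; casein hydrolysate 6.17 g; L-histidine 524.05 mg; sodium carbonate 1.34 g; calcium pantothenate 6.98 mg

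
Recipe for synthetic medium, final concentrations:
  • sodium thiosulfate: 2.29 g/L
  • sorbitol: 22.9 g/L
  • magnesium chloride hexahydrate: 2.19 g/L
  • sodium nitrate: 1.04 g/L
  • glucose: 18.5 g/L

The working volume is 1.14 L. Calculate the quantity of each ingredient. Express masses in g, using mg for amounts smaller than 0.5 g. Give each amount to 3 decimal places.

sodium thiosulfate 2.611 g; sorbitol 26.106 g; magnesium chloride hexahydrate 2.497 g; sodium nitrate 1.186 g; glucose 21.090 g

Scale factor relative to 1 L: 1.14.
sodium thiosulfate: 2.29 g/L × 1.14 L = 2.611 g
sorbitol: 22.9 g/L × 1.14 L = 26.106 g
magnesium chloride hexahydrate: 2.19 g/L × 1.14 L = 2.497 g
sodium nitrate: 1.04 g/L × 1.14 L = 1.186 g
glucose: 18.5 g/L × 1.14 L = 21.090 g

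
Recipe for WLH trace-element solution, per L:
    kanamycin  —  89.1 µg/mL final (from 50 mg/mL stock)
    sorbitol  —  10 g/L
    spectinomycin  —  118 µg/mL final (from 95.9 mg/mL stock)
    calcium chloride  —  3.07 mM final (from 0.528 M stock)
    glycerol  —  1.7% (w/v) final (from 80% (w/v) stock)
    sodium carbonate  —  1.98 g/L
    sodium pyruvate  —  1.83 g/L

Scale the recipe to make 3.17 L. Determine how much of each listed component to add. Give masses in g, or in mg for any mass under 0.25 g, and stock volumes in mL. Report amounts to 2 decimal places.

kanamycin 5.65 mL; sorbitol 31.70 g; spectinomycin 3.90 mL; calcium chloride 18.43 mL; glycerol 67.36 mL; sodium carbonate 6.28 g; sodium pyruvate 5.80 g

Scale factor relative to 1 L: 3.17.
kanamycin: V = C2·V2/C1 = 89.1 µg/mL × 3170 mL ÷ 50000 µg/mL = 5.65 mL
sorbitol: 10 g/L × 3.17 L = 31.70 g
spectinomycin: V = C2·V2/C1 = 118 µg/mL × 3170 mL ÷ 95900 µg/mL = 3.90 mL
calcium chloride: dilute stock: 3.07 mM × 3170 mL ÷ 528 mM = 18.43 mL
glycerol: C1V1 = C2V2 → 1.7% ÷ 80% × 3170 mL = 67.36 mL
sodium carbonate: 1.98 g/L × 3.17 L = 6.28 g
sodium pyruvate: 1.83 g/L × 3.17 L = 5.80 g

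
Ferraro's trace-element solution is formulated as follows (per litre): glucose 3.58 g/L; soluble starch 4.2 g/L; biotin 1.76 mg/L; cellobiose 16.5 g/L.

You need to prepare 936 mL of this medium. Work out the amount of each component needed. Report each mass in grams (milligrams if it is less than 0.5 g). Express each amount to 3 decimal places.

Scale factor relative to 1 L: 0.936.
glucose: 3.58 g/L × 0.936 L = 3.351 g
soluble starch: 4.2 g/L × 0.936 L = 3.931 g
biotin: 1.76 mg/L × 0.936 L = 1.647 mg
cellobiose: 16.5 g/L × 0.936 L = 15.444 g

glucose 3.351 g; soluble starch 3.931 g; biotin 1.647 mg; cellobiose 15.444 g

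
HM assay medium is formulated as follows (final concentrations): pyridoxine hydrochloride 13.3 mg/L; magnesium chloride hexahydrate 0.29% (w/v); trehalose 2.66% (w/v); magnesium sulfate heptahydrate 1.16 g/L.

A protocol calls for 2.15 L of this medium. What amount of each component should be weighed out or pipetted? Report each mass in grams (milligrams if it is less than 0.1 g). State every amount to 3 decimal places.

Scale factor relative to 1 L: 2.15.
pyridoxine hydrochloride: 13.3 mg/L × 2.15 L = 28.595 mg
magnesium chloride hexahydrate: 0.29 g per 100 mL × 2150 mL ÷ 100 = 6.235 g
trehalose: 2.66 g per 100 mL × 2150 mL ÷ 100 = 57.190 g
magnesium sulfate heptahydrate: 1.16 g/L × 2.15 L = 2.494 g

pyridoxine hydrochloride 28.595 mg; magnesium chloride hexahydrate 6.235 g; trehalose 57.190 g; magnesium sulfate heptahydrate 2.494 g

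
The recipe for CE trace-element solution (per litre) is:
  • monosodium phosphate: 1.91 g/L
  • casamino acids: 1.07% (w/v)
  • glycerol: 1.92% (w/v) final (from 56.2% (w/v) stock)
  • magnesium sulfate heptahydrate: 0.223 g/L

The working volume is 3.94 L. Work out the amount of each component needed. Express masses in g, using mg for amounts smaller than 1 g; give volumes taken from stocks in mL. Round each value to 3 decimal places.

Working volume: 3.94 L.
monosodium phosphate: 1.91 g/L × 3.94 L = 7.525 g
casamino acids: 1.07 g per 100 mL × 3940 mL ÷ 100 = 42.158 g
glycerol: C1V1 = C2V2 → 1.92% ÷ 56.2% × 3940 mL = 134.605 mL
magnesium sulfate heptahydrate: 0.223 g/L × 3.94 L = 0.87862 g = 878.620 mg

monosodium phosphate 7.525 g; casamino acids 42.158 g; glycerol 134.605 mL; magnesium sulfate heptahydrate 878.620 mg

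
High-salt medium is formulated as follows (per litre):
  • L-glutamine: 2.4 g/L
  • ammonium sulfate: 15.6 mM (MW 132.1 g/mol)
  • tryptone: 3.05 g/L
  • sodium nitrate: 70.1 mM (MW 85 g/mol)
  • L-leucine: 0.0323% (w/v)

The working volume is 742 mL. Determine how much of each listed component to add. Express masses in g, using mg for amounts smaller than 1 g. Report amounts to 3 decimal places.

Scale factor relative to 1 L: 0.742.
L-glutamine: 2.4 g/L × 0.742 L = 1.781 g
ammonium sulfate: 15.6 mmol/L × 132.1 g/mol × 0.742 L ÷ 1000 = 1.529 g
tryptone: 3.05 g/L × 0.742 L = 2.263 g
sodium nitrate: 70.1 mmol/L × 85 g/mol × 0.742 L ÷ 1000 = 4.421 g
L-leucine: 0.0323% w/v = 0.323 g/L → 0.323 × 0.742 L = 0.239666 g = 239.666 mg

L-glutamine 1.781 g; ammonium sulfate 1.529 g; tryptone 2.263 g; sodium nitrate 4.421 g; L-leucine 239.666 mg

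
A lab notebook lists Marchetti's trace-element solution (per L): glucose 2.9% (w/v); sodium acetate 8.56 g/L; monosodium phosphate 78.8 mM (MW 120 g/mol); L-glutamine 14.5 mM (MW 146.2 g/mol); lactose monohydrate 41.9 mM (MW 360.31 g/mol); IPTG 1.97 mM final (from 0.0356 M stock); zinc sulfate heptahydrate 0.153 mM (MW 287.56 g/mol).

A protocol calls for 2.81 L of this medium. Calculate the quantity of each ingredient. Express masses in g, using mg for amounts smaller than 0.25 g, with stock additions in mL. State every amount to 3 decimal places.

glucose 81.490 g; sodium acetate 24.054 g; monosodium phosphate 26.571 g; L-glutamine 5.957 g; lactose monohydrate 42.423 g; IPTG 155.497 mL; zinc sulfate heptahydrate 123.631 mg

Scale factor relative to 1 L: 2.81.
glucose: 2.9 g per 100 mL × 2810 mL ÷ 100 = 81.490 g
sodium acetate: 8.56 g/L × 2.81 L = 24.054 g
monosodium phosphate: 78.8 mmol/L × 120 g/mol × 2.81 L ÷ 1000 = 26.571 g
L-glutamine: 14.5 mmol/L × 146.2 g/mol × 2.81 L ÷ 1000 = 5.957 g
lactose monohydrate: 41.9 mmol/L × 360.31 g/mol × 2.81 L ÷ 1000 = 42.423 g
IPTG: dilute stock: 1.97 mM × 2810 mL ÷ 35.6 mM = 155.497 mL
zinc sulfate heptahydrate: 0.153 mmol/L × 287.56 mg/mmol × 2.81 L = 123.631 mg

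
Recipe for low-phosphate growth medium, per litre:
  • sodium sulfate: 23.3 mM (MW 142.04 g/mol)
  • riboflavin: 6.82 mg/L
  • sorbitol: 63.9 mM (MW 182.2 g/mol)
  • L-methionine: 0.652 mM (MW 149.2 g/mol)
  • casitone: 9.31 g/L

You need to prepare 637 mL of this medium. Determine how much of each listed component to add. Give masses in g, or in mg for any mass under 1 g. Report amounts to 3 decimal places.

Working volume: 637 mL = 0.637 L.
sodium sulfate: 23.3 mmol/L × 142.04 g/mol × 0.637 L ÷ 1000 = 2.108 g
riboflavin: 6.82 mg/L × 0.637 L = 4.344 mg
sorbitol: 63.9 mmol/L × 182.2 g/mol × 0.637 L ÷ 1000 = 7.416 g
L-methionine: 0.652 mmol/L × 149.2 mg/mmol × 0.637 L = 61.966 mg
casitone: 9.31 g/L × 0.637 L = 5.930 g

sodium sulfate 2.108 g; riboflavin 4.344 mg; sorbitol 7.416 g; L-methionine 61.966 mg; casitone 5.930 g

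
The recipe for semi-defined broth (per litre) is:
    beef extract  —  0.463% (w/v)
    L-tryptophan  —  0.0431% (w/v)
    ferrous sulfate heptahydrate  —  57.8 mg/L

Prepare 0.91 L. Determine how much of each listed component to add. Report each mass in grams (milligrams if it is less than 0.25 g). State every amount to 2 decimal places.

beef extract 4.21 g; L-tryptophan 0.39 g; ferrous sulfate heptahydrate 52.60 mg

Scale factor relative to 1 L: 0.91.
beef extract: 0.463 g per 100 mL × 910 mL ÷ 100 = 4.21 g
L-tryptophan: 0.0431% w/v = 0.431 g/L → 0.431 × 0.91 L = 0.39 g
ferrous sulfate heptahydrate: 57.8 mg/L × 0.91 L = 52.60 mg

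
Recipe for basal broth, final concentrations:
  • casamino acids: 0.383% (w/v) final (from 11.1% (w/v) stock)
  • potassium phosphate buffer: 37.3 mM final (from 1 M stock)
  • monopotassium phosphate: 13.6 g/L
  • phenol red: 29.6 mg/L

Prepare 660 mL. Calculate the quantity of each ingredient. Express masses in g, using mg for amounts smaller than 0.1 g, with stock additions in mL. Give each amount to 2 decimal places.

casamino acids 22.77 mL; potassium phosphate buffer 24.62 mL; monopotassium phosphate 8.98 g; phenol red 19.54 mg

Target volume = 660 mL = 0.66 L.
casamino acids: V = C2·V2/C1 = 0.383% ÷ 11.1% × 660 mL = 22.77 mL
potassium phosphate buffer: V = C2·V2/C1 = 37.3 mM × 660 mL ÷ 1000 mM = 24.62 mL
monopotassium phosphate: 13.6 g/L × 0.66 L = 8.98 g
phenol red: 29.6 mg/L × 0.66 L = 19.54 mg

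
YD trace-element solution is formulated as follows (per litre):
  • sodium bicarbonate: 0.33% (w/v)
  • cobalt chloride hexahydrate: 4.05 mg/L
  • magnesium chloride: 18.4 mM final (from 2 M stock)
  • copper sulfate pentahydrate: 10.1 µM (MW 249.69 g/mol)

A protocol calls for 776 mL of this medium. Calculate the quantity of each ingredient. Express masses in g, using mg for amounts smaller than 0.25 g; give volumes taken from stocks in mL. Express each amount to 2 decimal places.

Scale factor relative to 1 L: 0.776.
sodium bicarbonate: 0.33% w/v = 3.3 g/L → 3.3 × 0.776 L = 2.56 g
cobalt chloride hexahydrate: 4.05 mg/L × 0.776 L = 3.14 mg
magnesium chloride: dilute stock: 18.4 mM × 776 mL ÷ 2000 mM = 7.14 mL
copper sulfate pentahydrate: 10.1 µmol/L × 249.69 g/mol × 0.776 L ÷ 1000 = 1.96 mg

sodium bicarbonate 2.56 g; cobalt chloride hexahydrate 3.14 mg; magnesium chloride 7.14 mL; copper sulfate pentahydrate 1.96 mg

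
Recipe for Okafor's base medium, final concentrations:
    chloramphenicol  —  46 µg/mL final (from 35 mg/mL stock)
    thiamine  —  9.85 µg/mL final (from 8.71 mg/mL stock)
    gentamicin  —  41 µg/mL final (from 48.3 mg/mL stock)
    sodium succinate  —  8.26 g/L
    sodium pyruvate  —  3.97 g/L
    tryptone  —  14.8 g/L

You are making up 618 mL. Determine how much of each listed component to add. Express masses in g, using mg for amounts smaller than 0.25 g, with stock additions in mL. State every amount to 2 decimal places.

Scale factor relative to 1 L: 0.618.
chloramphenicol: C1V1 = C2V2 → 46 µg/mL × 618 mL ÷ 35000 µg/mL = 0.81 mL
thiamine: dilute stock: 9.85 µg/mL × 618 mL ÷ 8710 µg/mL = 0.70 mL
gentamicin: C1V1 = C2V2 → 41 µg/mL × 618 mL ÷ 48300 µg/mL = 0.52 mL
sodium succinate: 8.26 g/L × 0.618 L = 5.10 g
sodium pyruvate: 3.97 g/L × 0.618 L = 2.45 g
tryptone: 14.8 g/L × 0.618 L = 9.15 g

chloramphenicol 0.81 mL; thiamine 0.70 mL; gentamicin 0.52 mL; sodium succinate 5.10 g; sodium pyruvate 2.45 g; tryptone 9.15 g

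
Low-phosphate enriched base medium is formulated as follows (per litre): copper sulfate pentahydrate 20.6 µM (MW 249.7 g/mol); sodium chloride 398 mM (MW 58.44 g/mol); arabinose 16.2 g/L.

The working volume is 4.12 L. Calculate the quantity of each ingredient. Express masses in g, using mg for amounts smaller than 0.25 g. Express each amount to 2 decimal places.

copper sulfate pentahydrate 21.19 mg; sodium chloride 95.83 g; arabinose 66.74 g

Working volume: 4.12 L.
copper sulfate pentahydrate: 20.6 µmol/L × 249.7 g/mol × 4.12 L ÷ 1000 = 21.19 mg
sodium chloride: 398 mmol/L × 58.44 g/mol × 4.12 L ÷ 1000 = 95.83 g
arabinose: 16.2 g/L × 4.12 L = 66.74 g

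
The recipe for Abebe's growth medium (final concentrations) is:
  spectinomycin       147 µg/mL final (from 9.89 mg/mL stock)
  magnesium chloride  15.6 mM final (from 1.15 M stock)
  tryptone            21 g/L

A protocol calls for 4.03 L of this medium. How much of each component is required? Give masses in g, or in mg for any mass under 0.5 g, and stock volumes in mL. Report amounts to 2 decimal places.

Working volume: 4.03 L.
spectinomycin: dilute stock: 147 µg/mL × 4030 mL ÷ 9890 µg/mL = 59.90 mL
magnesium chloride: dilute stock: 15.6 mM × 4030 mL ÷ 1150 mM = 54.67 mL
tryptone: 21 g/L × 4.03 L = 84.63 g

spectinomycin 59.90 mL; magnesium chloride 54.67 mL; tryptone 84.63 g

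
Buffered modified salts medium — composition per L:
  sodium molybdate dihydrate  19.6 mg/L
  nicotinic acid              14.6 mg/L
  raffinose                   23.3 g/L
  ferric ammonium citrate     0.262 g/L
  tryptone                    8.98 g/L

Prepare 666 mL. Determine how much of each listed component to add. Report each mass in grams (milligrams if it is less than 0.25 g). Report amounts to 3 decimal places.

Working volume: 666 mL = 0.666 L.
sodium molybdate dihydrate: 19.6 mg/L × 0.666 L = 13.054 mg
nicotinic acid: 14.6 mg/L × 0.666 L = 9.724 mg
raffinose: 23.3 g/L × 0.666 L = 15.518 g
ferric ammonium citrate: 0.262 g/L × 0.666 L = 0.174492 g = 174.492 mg
tryptone: 8.98 g/L × 0.666 L = 5.981 g

sodium molybdate dihydrate 13.054 mg; nicotinic acid 9.724 mg; raffinose 15.518 g; ferric ammonium citrate 174.492 mg; tryptone 5.981 g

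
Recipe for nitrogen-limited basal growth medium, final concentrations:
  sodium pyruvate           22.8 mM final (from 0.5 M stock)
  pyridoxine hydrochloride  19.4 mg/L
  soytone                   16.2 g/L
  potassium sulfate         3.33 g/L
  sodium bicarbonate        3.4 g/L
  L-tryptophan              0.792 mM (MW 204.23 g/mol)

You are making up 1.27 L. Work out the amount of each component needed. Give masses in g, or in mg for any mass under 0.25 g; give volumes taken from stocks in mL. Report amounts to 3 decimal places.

Scale factor relative to 1 L: 1.27.
sodium pyruvate: dilute stock: 22.8 mM × 1270 mL ÷ 500 mM = 57.912 mL
pyridoxine hydrochloride: 19.4 mg/L × 1.27 L = 24.638 mg
soytone: 16.2 g/L × 1.27 L = 20.574 g
potassium sulfate: 3.33 g/L × 1.27 L = 4.229 g
sodium bicarbonate: 3.4 g/L × 1.27 L = 4.318 g
L-tryptophan: 0.792 mmol/L × 204.23 mg/mmol × 1.27 L = 205.423 mg

sodium pyruvate 57.912 mL; pyridoxine hydrochloride 24.638 mg; soytone 20.574 g; potassium sulfate 4.229 g; sodium bicarbonate 4.318 g; L-tryptophan 205.423 mg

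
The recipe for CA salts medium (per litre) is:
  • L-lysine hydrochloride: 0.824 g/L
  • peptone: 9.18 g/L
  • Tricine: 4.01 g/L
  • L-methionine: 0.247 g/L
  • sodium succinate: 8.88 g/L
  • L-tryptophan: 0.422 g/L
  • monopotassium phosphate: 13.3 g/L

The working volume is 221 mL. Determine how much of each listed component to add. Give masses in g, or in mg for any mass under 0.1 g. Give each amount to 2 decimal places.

L-lysine hydrochloride 0.18 g; peptone 2.03 g; Tricine 0.89 g; L-methionine 54.59 mg; sodium succinate 1.96 g; L-tryptophan 93.26 mg; monopotassium phosphate 2.94 g

Working volume: 221 mL = 0.221 L.
L-lysine hydrochloride: 0.824 g/L × 0.221 L = 0.18 g
peptone: 9.18 g/L × 0.221 L = 2.03 g
Tricine: 4.01 g/L × 0.221 L = 0.89 g
L-methionine: 0.247 g/L × 0.221 L = 0.054587 g = 54.59 mg
sodium succinate: 8.88 g/L × 0.221 L = 1.96 g
L-tryptophan: 0.422 g/L × 0.221 L = 0.093262 g = 93.26 mg
monopotassium phosphate: 13.3 g/L × 0.221 L = 2.94 g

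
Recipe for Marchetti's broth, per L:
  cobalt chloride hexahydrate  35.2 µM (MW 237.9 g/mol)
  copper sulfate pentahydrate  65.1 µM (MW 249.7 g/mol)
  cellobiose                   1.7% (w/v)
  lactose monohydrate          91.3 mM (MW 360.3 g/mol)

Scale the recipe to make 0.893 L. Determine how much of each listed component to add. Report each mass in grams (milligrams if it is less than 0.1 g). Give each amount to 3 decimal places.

cobalt chloride hexahydrate 7.478 mg; copper sulfate pentahydrate 14.516 mg; cellobiose 15.181 g; lactose monohydrate 29.376 g

Scale factor relative to 1 L: 0.893.
cobalt chloride hexahydrate: 35.2 µmol/L × 237.9 g/mol × 0.893 L ÷ 1000 = 7.478 mg
copper sulfate pentahydrate: 65.1 µmol/L × 249.7 g/mol × 0.893 L ÷ 1000 = 14.516 mg
cellobiose: 1.7 g per 100 mL × 893 mL ÷ 100 = 15.181 g
lactose monohydrate: 91.3 mmol/L × 360.3 g/mol × 0.893 L ÷ 1000 = 29.376 g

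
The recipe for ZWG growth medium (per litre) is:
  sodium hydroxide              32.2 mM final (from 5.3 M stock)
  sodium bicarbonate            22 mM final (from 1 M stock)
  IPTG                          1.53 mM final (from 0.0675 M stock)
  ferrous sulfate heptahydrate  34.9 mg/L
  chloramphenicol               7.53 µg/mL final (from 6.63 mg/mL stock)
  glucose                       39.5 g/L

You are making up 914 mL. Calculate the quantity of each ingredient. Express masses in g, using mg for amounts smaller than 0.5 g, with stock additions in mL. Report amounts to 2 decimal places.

Scale factor relative to 1 L: 0.914.
sodium hydroxide: dilute stock: 32.2 mM × 914 mL ÷ 5300 mM = 5.55 mL
sodium bicarbonate: dilute stock: 22 mM × 914 mL ÷ 1000 mM = 20.11 mL
IPTG: C1V1 = C2V2 → 1.53 mM × 914 mL ÷ 67.5 mM = 20.72 mL
ferrous sulfate heptahydrate: 34.9 mg/L × 0.914 L = 31.90 mg
chloramphenicol: dilute stock: 7.53 µg/mL × 914 mL ÷ 6630 µg/mL = 1.04 mL
glucose: 39.5 g/L × 0.914 L = 36.10 g

sodium hydroxide 5.55 mL; sodium bicarbonate 20.11 mL; IPTG 20.72 mL; ferrous sulfate heptahydrate 31.90 mg; chloramphenicol 1.04 mL; glucose 36.10 g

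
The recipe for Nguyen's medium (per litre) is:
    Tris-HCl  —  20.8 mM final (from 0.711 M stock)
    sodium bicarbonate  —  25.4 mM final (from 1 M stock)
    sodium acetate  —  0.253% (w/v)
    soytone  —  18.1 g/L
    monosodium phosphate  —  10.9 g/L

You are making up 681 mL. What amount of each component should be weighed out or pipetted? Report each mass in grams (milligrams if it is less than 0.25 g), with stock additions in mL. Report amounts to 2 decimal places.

Tris-HCl 19.92 mL; sodium bicarbonate 17.30 mL; sodium acetate 1.72 g; soytone 12.33 g; monosodium phosphate 7.42 g

Working volume: 681 mL = 0.681 L.
Tris-HCl: V = C2·V2/C1 = 20.8 mM × 681 mL ÷ 711 mM = 19.92 mL
sodium bicarbonate: dilute stock: 25.4 mM × 681 mL ÷ 1000 mM = 17.30 mL
sodium acetate: 0.253 g per 100 mL × 681 mL ÷ 100 = 1.72 g
soytone: 18.1 g/L × 0.681 L = 12.33 g
monosodium phosphate: 10.9 g/L × 0.681 L = 7.42 g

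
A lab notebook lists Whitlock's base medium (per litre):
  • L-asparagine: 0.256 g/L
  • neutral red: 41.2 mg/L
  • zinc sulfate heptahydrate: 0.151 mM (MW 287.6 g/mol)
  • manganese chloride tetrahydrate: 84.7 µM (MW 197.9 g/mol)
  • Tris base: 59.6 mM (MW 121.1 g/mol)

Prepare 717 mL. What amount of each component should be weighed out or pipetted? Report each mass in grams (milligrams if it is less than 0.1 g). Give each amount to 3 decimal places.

L-asparagine 0.184 g; neutral red 29.540 mg; zinc sulfate heptahydrate 31.138 mg; manganese chloride tetrahydrate 12.018 mg; Tris base 5.175 g

Scale factor relative to 1 L: 0.717.
L-asparagine: 0.256 g/L × 0.717 L = 0.184 g
neutral red: 41.2 mg/L × 0.717 L = 29.540 mg
zinc sulfate heptahydrate: 0.151 mmol/L × 287.6 mg/mmol × 0.717 L = 31.138 mg
manganese chloride tetrahydrate: 84.7 µmol/L × 197.9 g/mol × 0.717 L ÷ 1000 = 12.018 mg
Tris base: 59.6 mmol/L × 121.1 g/mol × 0.717 L ÷ 1000 = 5.175 g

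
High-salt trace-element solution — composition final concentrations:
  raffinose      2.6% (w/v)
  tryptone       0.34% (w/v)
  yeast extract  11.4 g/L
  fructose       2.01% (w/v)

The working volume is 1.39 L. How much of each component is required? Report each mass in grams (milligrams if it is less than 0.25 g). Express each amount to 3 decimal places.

Working volume: 1.39 L.
raffinose: 2.6 g per 100 mL × 1390 mL ÷ 100 = 36.140 g
tryptone: 0.34 g per 100 mL × 1390 mL ÷ 100 = 4.726 g
yeast extract: 11.4 g/L × 1.39 L = 15.846 g
fructose: 2.01% w/v = 20.1 g/L → 20.1 × 1.39 L = 27.939 g

raffinose 36.140 g; tryptone 4.726 g; yeast extract 15.846 g; fructose 27.939 g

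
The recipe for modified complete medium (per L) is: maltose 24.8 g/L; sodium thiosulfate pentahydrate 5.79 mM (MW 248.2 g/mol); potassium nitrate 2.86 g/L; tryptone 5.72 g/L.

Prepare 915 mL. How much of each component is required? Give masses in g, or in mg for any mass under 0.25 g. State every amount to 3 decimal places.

Target volume = 915 mL = 0.915 L.
maltose: 24.8 g/L × 0.915 L = 22.692 g
sodium thiosulfate pentahydrate: 5.79 mmol/L × 248.2 g/mol × 0.915 L ÷ 1000 = 1.315 g
potassium nitrate: 2.86 g/L × 0.915 L = 2.617 g
tryptone: 5.72 g/L × 0.915 L = 5.234 g

maltose 22.692 g; sodium thiosulfate pentahydrate 1.315 g; potassium nitrate 2.617 g; tryptone 5.234 g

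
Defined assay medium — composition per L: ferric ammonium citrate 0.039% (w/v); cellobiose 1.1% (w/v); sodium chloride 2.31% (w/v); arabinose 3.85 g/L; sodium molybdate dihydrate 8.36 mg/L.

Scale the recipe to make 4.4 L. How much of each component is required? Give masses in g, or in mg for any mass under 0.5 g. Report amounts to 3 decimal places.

Scale factor relative to 1 L: 4.4.
ferric ammonium citrate: 0.039 g per 100 mL × 4400 mL ÷ 100 = 1.716 g
cellobiose: 1.1 g per 100 mL × 4400 mL ÷ 100 = 48.400 g
sodium chloride: 2.31% w/v = 23.1 g/L → 23.1 × 4.4 L = 101.640 g
arabinose: 3.85 g/L × 4.4 L = 16.940 g
sodium molybdate dihydrate: 8.36 mg/L × 4.4 L = 36.784 mg

ferric ammonium citrate 1.716 g; cellobiose 48.400 g; sodium chloride 101.640 g; arabinose 16.940 g; sodium molybdate dihydrate 36.784 mg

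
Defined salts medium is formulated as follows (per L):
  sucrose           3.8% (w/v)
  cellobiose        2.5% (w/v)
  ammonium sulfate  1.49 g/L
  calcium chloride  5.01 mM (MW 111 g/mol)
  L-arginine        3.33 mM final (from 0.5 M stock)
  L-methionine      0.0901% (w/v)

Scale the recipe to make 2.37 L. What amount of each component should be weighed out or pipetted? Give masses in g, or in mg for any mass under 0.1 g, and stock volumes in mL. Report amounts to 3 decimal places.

Scale factor relative to 1 L: 2.37.
sucrose: 3.8% w/v = 38 g/L → 38 × 2.37 L = 90.060 g
cellobiose: 2.5 g per 100 mL × 2370 mL ÷ 100 = 59.250 g
ammonium sulfate: 1.49 g/L × 2.37 L = 3.531 g
calcium chloride: 5.01 mmol/L × 111 g/mol × 2.37 L ÷ 1000 = 1.318 g
L-arginine: dilute stock: 3.33 mM × 2370 mL ÷ 500 mM = 15.784 mL
L-methionine: 0.0901 g per 100 mL × 2370 mL ÷ 100 = 2.135 g

sucrose 90.060 g; cellobiose 59.250 g; ammonium sulfate 3.531 g; calcium chloride 1.318 g; L-arginine 15.784 mL; L-methionine 2.135 g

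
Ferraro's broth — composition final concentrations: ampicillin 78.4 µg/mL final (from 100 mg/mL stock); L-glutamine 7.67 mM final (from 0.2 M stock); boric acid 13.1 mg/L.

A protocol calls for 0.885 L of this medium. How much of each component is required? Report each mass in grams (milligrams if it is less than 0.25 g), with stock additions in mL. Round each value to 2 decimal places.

ampicillin 0.69 mL; L-glutamine 33.94 mL; boric acid 11.59 mg

Scale factor relative to 1 L: 0.885.
ampicillin: V = C2·V2/C1 = 78.4 µg/mL × 885 mL ÷ 100000 µg/mL = 0.69 mL
L-glutamine: V = C2·V2/C1 = 7.67 mM × 885 mL ÷ 200 mM = 33.94 mL
boric acid: 13.1 mg/L × 0.885 L = 11.59 mg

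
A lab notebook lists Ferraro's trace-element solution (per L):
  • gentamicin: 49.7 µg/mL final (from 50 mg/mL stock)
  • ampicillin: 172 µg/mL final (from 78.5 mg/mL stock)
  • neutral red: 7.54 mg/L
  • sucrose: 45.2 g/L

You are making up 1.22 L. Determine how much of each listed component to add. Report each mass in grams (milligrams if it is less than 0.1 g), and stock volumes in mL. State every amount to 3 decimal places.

gentamicin 1.213 mL; ampicillin 2.673 mL; neutral red 9.199 mg; sucrose 55.144 g

Working volume: 1.22 L.
gentamicin: V = C2·V2/C1 = 49.7 µg/mL × 1220 mL ÷ 50000 µg/mL = 1.213 mL
ampicillin: C1V1 = C2V2 → 172 µg/mL × 1220 mL ÷ 78500 µg/mL = 2.673 mL
neutral red: 7.54 mg/L × 1.22 L = 9.199 mg
sucrose: 45.2 g/L × 1.22 L = 55.144 g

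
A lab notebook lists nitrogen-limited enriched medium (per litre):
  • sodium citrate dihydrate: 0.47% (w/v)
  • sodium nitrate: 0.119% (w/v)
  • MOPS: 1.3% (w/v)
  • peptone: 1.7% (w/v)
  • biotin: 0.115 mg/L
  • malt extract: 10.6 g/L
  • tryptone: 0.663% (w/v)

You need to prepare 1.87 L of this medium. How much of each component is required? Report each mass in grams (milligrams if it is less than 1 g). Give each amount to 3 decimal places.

sodium citrate dihydrate 8.789 g; sodium nitrate 2.225 g; MOPS 24.310 g; peptone 31.790 g; biotin 0.215 mg; malt extract 19.822 g; tryptone 12.398 g

Working volume: 1.87 L.
sodium citrate dihydrate: 0.47 g per 100 mL × 1870 mL ÷ 100 = 8.789 g
sodium nitrate: 0.119 g per 100 mL × 1870 mL ÷ 100 = 2.225 g
MOPS: 1.3% w/v = 13 g/L → 13 × 1.87 L = 24.310 g
peptone: 1.7 g per 100 mL × 1870 mL ÷ 100 = 31.790 g
biotin: 0.115 mg/L × 1.87 L = 0.215 mg
malt extract: 10.6 g/L × 1.87 L = 19.822 g
tryptone: 0.663% w/v = 6.63 g/L → 6.63 × 1.87 L = 12.398 g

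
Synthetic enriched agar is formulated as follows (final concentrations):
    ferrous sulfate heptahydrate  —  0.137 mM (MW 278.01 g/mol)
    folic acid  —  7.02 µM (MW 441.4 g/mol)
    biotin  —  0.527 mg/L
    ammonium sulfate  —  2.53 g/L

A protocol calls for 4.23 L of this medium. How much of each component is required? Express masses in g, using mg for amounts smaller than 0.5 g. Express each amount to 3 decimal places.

Working volume: 4.23 L.
ferrous sulfate heptahydrate: 0.137 mmol/L × 278.01 mg/mmol × 4.23 L = 161.110 mg
folic acid: 7.02 µmol/L × 441.4 g/mol × 4.23 L ÷ 1000 = 13.107 mg
biotin: 0.527 mg/L × 4.23 L = 2.229 mg
ammonium sulfate: 2.53 g/L × 4.23 L = 10.702 g

ferrous sulfate heptahydrate 161.110 mg; folic acid 13.107 mg; biotin 2.229 mg; ammonium sulfate 10.702 g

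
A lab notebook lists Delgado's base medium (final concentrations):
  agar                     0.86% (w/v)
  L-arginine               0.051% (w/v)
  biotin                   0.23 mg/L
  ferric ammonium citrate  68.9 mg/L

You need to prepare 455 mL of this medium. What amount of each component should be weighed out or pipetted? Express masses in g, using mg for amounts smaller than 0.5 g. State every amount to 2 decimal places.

agar 3.91 g; L-arginine 232.05 mg; biotin 0.10 mg; ferric ammonium citrate 31.35 mg

Scale factor relative to 1 L: 0.455.
agar: 0.86% w/v = 8.6 g/L → 8.6 × 0.455 L = 3.91 g
L-arginine: 0.051 g per 100 mL × 455 mL ÷ 100 = 0.23205 g = 232.05 mg
biotin: 0.23 mg/L × 0.455 L = 0.10 mg
ferric ammonium citrate: 68.9 mg/L × 0.455 L = 31.35 mg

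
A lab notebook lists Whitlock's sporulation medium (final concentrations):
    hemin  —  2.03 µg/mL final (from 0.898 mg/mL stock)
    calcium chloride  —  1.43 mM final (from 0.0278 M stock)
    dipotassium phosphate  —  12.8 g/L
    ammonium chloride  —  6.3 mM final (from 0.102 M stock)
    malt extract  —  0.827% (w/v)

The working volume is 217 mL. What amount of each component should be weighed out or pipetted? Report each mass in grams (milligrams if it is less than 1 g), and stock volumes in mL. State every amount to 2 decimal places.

Target volume = 217 mL = 0.217 L.
hemin: V = C2·V2/C1 = 2.03 µg/mL × 217 mL ÷ 898 µg/mL = 0.49 mL
calcium chloride: V = C2·V2/C1 = 1.43 mM × 217 mL ÷ 27.8 mM = 11.16 mL
dipotassium phosphate: 12.8 g/L × 0.217 L = 2.78 g
ammonium chloride: C1V1 = C2V2 → 6.3 mM × 217 mL ÷ 102 mM = 13.40 mL
malt extract: 0.827% w/v = 8.27 g/L → 8.27 × 0.217 L = 1.79 g

hemin 0.49 mL; calcium chloride 11.16 mL; dipotassium phosphate 2.78 g; ammonium chloride 13.40 mL; malt extract 1.79 g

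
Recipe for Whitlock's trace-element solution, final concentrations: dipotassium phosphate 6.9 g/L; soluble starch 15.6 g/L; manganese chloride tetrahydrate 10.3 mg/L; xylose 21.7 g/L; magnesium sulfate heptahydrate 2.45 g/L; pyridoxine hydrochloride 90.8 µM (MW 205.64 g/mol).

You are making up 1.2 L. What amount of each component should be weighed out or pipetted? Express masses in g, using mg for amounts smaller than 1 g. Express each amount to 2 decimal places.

dipotassium phosphate 8.28 g; soluble starch 18.72 g; manganese chloride tetrahydrate 12.36 mg; xylose 26.04 g; magnesium sulfate heptahydrate 2.94 g; pyridoxine hydrochloride 22.41 mg

Scale factor relative to 1 L: 1.2.
dipotassium phosphate: 6.9 g/L × 1.2 L = 8.28 g
soluble starch: 15.6 g/L × 1.2 L = 18.72 g
manganese chloride tetrahydrate: 10.3 mg/L × 1.2 L = 12.36 mg
xylose: 21.7 g/L × 1.2 L = 26.04 g
magnesium sulfate heptahydrate: 2.45 g/L × 1.2 L = 2.94 g
pyridoxine hydrochloride: 90.8 µmol/L × 205.64 g/mol × 1.2 L ÷ 1000 = 22.41 mg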